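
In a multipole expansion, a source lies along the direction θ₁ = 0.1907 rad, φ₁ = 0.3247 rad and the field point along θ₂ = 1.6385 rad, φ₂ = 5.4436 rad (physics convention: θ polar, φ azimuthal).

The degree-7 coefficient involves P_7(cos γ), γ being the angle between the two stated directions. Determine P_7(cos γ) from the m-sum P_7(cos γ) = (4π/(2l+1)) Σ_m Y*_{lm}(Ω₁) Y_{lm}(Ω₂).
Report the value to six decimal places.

-0.018256

Term-by-term m-sum for l=7 (normalisation 4π/15 = 0.837758):
  m=-7: (-0.000003, 0.000003) × (0.452056, -0.194379) = (-0.000001, 0.000002)  (running Σ = (-0.000001, 0.000002))
  m=-6: (-0.000031, 0.000079) × (-0.039879, 0.118305) = (-0.000008, -0.000007)  (running Σ = (-0.000009, -0.000005))
  m=-5: (-0.000055, 0.001034) × (0.167875, 0.297001) = (-0.000316, 0.000157)  (running Σ = (-0.000325, 0.000153))
  m=-4: (0.002382, 0.008541) × (-0.141269, -0.031109) = (-0.000071, -0.001281)  (running Σ = (-0.000396, -0.001128))
  m=-3: (0.030600, 0.045046) × (-0.241039, 0.173114) = (-0.015174, -0.005561)  (running Σ = (-0.015570, -0.006689))
  m=-2: (0.184016, 0.139715) × (0.016524, -0.151875) = (0.024260, -0.025639)  (running Σ = (0.008690, -0.032328))
  m=-1: (0.567775, 0.191121) × (-0.186924, -0.208364) = (-0.066308, -0.154029)  (running Σ = (-0.057618, -0.186356))
  m=0: (0.602509, -0.000000) × (0.155092, 0.000000) = (0.093444, 0.000000)  (running Σ = (0.035827, -0.186356))
  m=1: (-0.567775, 0.191121) × (0.186924, -0.208364) = (-0.066308, 0.154029)  (running Σ = (-0.030481, -0.032328))
  m=2: (0.184016, -0.139715) × (0.016524, 0.151875) = (0.024260, 0.025639)  (running Σ = (-0.006221, -0.006689))
  m=3: (-0.030600, 0.045046) × (0.241039, 0.173114) = (-0.015174, 0.005561)  (running Σ = (-0.021395, -0.001128))
  m=4: (0.002382, -0.008541) × (-0.141269, 0.031109) = (-0.000071, 0.001281)  (running Σ = (-0.021466, 0.000153))
  m=5: (0.000055, 0.001034) × (-0.167875, 0.297001) = (-0.000316, -0.000157)  (running Σ = (-0.021782, -0.000005))
  m=6: (-0.000031, -0.000079) × (-0.039879, -0.118305) = (-0.000008, 0.000007)  (running Σ = (-0.021790, 0.000002))
  m=7: (0.000003, 0.000003) × (-0.452056, -0.194379) = (-0.000001, -0.000002)  (running Σ = (-0.021791, -0.000000))
Σ over m = (-0.021791, -0.000000); ×(4π/15) → (-0.018256, -0.000000). Real part: -0.018256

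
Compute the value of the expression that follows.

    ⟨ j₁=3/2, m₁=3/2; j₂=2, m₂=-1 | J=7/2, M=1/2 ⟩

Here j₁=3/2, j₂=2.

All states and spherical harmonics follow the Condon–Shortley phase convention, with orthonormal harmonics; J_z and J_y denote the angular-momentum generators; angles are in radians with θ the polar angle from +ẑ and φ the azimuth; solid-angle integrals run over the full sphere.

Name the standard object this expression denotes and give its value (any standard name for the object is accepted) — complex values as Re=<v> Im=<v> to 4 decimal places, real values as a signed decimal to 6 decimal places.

This is a Clebsch–Gordan (vector-coupling) coefficient.
j₁+j₂−J=0  J+j₁−j₂=3  J−j₁+j₂=4  j₁+j₂+J+1=8
(j₁±m₁, j₂±m₂, J±M) = (3,0,1,3,4,3)
P² = 5184/35
sum k=0..0:
  [0] +1/36 = 1/36
S = 1/36
C² = P²·S² = 4/35 ; C = +0.338062

Clebsch–Gordan coefficient, +√(4/35) ≈ +0.338062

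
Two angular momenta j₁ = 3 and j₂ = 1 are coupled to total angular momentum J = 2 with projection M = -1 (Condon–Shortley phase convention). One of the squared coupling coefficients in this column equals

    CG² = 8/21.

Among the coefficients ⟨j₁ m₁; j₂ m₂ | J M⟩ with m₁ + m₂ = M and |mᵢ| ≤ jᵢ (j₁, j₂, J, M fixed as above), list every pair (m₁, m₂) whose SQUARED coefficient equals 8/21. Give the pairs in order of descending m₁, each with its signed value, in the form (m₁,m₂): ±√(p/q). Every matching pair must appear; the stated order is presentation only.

Admissible pairs with m₁+m₂ = M = -1: (-2,1), (-1,0), (0,-1)
  (m₁,m₂)=(0,-1): CG² = 1/7, CG = +√(1/7)
  (m₁,m₂)=(-1,0): CG² = 8/21, CG = −√(8/21)   ← matches the target
  (m₁,m₂)=(-2,1): CG² = 10/21, CG = +√(10/21)
Pairs with CG² = 8/21: (-1,0): −√(8/21)

(-1,0): −√(8/21)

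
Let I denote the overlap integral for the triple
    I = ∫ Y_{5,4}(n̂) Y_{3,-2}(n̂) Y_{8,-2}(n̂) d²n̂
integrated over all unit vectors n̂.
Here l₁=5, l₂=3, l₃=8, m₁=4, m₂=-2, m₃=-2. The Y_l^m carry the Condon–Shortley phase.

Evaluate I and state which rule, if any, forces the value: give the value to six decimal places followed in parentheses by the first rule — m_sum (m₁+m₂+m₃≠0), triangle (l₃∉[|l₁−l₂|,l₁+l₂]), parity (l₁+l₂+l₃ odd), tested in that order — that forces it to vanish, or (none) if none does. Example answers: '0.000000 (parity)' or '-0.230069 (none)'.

0.032520 (none)

m-sum 0 ✓  L=16 even ✓  2≤8≤8 ✓
Π(2lᵢ+1) = 11×7×17 = 1309
triangle coeff Δ(5,3,8) = 1/136136
Σ_t [0,0]: t=0:+1/518400 = 1/518400
(3j)²=56/2431 [(5 3 8; 0 0 0)], sign=+1
Σ_t [0,0]: t=0:+1/43545600 = 1/43545600
(3j)²=15/34034 [(5 3 8; 4 -2 -2)], sign=+1
⇒ 4πI² = 420/31603
I = (+1)√(420/31603/(4π)) = 0.03252038
No selection rule forces the value: the integral is nonzero (none).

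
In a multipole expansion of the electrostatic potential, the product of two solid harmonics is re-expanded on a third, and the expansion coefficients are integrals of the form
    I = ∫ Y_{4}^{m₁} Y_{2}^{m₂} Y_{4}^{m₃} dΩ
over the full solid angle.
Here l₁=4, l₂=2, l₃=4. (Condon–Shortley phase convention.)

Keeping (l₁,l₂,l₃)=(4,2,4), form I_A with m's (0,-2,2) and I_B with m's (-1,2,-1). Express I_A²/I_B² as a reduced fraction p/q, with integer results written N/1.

Shared (l₁,l₂,l₃)=(4,2,4): N and (l;000)² cancel in I_A²/I_B².
A: Δ = 2!·6!·2!/11! = 1/13860; Racah Σ t=0..0: t=0:+1/192 = 1/192; ⇒ 3j(4 2 4; 0 -2 2)² = 3/77, sgn +1
B: Δ = 2!·6!·2!/11! = 1/13860; Racah Σ t=2..2: t=2:+1/144 = 1/144; ⇒ 3j(4 2 4; -1 2 -1)² = 10/231, sgn -1
I_A²/I_B² = (3/77)/(10/231) = 9/10

9/10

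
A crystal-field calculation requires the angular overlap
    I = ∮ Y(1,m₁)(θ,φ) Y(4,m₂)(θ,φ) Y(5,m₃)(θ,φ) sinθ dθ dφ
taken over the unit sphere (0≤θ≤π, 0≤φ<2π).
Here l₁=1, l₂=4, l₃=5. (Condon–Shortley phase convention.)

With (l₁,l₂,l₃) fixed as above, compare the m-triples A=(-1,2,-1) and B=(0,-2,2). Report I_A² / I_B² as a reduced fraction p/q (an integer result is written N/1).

2/7

Same 1,4,5: normalisation and zero-m 3j drop out of the ratio.
A: Δ: 0! 2! 8! / 11! → 1/495; sum: t=0:+1/2880 = 1/2880; 3j²(1 4 5; -1 2 -1) = Δ·Π!·Σ² = 2/165  (sign +1)
B: Δ: 0! 2! 8! / 11! → 1/495; sum: t=0:+1/1440 = 1/1440; 3j²(1 4 5; 0 -2 2) = Δ·Π!·Σ² = 7/165  (sign -1)
I_A²/I_B² = (2/165)/(7/165) = 2/7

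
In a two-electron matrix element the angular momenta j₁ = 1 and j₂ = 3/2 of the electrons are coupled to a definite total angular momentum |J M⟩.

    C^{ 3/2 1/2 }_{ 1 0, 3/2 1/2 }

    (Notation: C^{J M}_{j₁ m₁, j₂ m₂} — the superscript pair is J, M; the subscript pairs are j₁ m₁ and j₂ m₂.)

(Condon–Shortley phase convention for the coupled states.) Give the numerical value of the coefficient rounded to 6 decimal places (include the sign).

−√(1/15) = -0.258199

j₁+j₂−J=1  J+j₁−j₂=1  J−j₁+j₂=2  j₁+j₂+J+1=5
(j₁±m₁, j₂±m₂, J±M) = (1,1,2,1,2,1)
P² = 4/15
sum k=0..1:
  [0] +1/2 = 1/2
  [1] −1/1 = -1
S = -1/2
C² = P²·S² = 1/15 ; C = -0.258199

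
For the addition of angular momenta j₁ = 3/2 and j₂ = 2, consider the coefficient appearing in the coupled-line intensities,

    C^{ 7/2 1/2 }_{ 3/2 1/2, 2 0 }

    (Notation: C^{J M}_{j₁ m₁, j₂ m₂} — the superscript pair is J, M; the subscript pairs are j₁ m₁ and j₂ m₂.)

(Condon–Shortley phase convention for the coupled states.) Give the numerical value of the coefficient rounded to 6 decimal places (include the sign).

+0.717137

triangle: 0!·3!·4!/8! = 144/40320
(j±m)!: 2!·1!·2!·2!·4!·3! = 1152
prefactor² = (2J+1)·Δ·N² = 1152/35
  k=0: +1/(0!·0!·1!·2!·2!·2!) = 1/8
Σ = 1/8  ⇒  CG² = 1152/35·(1/8)² = 18/35
CG = +√(18/35) = +0.717137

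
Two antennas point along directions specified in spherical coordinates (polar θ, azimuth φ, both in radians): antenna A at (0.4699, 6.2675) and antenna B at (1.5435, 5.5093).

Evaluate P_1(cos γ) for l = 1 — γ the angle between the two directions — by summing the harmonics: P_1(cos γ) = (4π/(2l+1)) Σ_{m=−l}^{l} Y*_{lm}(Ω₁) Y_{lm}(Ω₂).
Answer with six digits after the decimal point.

Expand P_1 via completeness: Σ_{m} conj(Y_{1,m}) at Ω₁ times Y_{1,m} at Ω₂ —
  [-1]  conj(Y_{1,-1})(Ω₁) = +0.156420-0.002454i ; Y_{1,-1}(Ω₂) = +0.247006+0.241383i ; Δ = +0.039229+0.037151i
  [+0]  conj(Y_{1,0})(Ω₁) = +0.435645-0.000000i ; Y_{1,0}(Ω₂) = +0.013335+0.000000i ; Δ = +0.005809+0.000000i
  [+1]  conj(Y_{1,1})(Ω₁) = -0.156420-0.002454i ; Y_{1,1}(Ω₂) = -0.247006+0.241383i ; Δ = +0.039229-0.037151i
Total Σ_m = +0.084267+0.000000i. Multiply by 4.188790: +0.352977+0.000000i. P_1(cos γ) = 0.352977

0.352977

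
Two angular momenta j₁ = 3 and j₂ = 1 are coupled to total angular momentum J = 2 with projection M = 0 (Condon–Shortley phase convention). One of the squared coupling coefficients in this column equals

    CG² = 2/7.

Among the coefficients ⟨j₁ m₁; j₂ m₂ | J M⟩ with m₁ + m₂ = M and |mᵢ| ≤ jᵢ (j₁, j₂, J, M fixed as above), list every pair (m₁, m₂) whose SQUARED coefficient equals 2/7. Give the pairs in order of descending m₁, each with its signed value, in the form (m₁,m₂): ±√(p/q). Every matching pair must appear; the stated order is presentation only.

Admissible pairs with m₁+m₂ = M = 0: (-1,1), (0,0), (1,-1)
  (m₁,m₂)=(1,-1): CG² = 2/7, CG = +√(2/7)   ← matches the target
  (m₁,m₂)=(0,0): CG² = 3/7, CG = −√(3/7)
  (m₁,m₂)=(-1,1): CG² = 2/7, CG = +√(2/7)   ← matches the target
Pairs with CG² = 2/7: (1,-1): +√(2/7); (-1,1): +√(2/7)

(1,-1): +√(2/7); (-1,1): +√(2/7)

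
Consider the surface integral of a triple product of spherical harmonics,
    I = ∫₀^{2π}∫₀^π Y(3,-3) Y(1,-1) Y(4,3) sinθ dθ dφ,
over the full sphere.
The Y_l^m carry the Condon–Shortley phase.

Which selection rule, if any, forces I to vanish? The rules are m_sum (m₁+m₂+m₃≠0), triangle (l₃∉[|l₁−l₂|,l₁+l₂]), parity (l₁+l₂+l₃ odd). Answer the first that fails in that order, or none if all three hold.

azimuthal sum: -3 − 1 + 3 = -1  ✗
2 ≤ 4 ≤ 4 (triangle on l)
L = 3 + 1 + 4 = 8 (even)

m_sum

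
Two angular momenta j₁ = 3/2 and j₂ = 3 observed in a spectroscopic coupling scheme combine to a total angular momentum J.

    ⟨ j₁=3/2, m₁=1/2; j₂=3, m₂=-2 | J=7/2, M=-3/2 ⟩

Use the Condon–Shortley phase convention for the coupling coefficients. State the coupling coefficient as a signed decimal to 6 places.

j₁+j₂−J=1  J+j₁−j₂=2  J−j₁+j₂=5  j₁+j₂+J+1=9
(j₁±m₁, j₂±m₂, J±M) = (2,1,1,5,2,5)
P² = 6400/21
sum k=0..1:
  [0] +1/24 = 1/24
  [1] −1/240 = -1/240
S = 3/80
C² = P²·S² = 3/7 ; C = +0.654654

+√(3/7) ≈ +0.654654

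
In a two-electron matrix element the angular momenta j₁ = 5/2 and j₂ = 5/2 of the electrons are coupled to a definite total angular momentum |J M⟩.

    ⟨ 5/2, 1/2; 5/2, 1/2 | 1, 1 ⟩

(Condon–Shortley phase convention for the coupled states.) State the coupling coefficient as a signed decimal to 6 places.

+0.507093

triangle: 4!×1!×1!/7! = 24/5040
(j±m)!: 3!×2!×3!×2!×2!×0! = 288
prefactor² = (2J+1)×Δ×N² = 144/35
  k=2: +1/(2!×2!×0!×1!×1!×0!) = 1/4
Σ = 1/4  ⇒  CG² = 144/35×(1/4)² = 9/35
CG = +√(9/35) = +0.507093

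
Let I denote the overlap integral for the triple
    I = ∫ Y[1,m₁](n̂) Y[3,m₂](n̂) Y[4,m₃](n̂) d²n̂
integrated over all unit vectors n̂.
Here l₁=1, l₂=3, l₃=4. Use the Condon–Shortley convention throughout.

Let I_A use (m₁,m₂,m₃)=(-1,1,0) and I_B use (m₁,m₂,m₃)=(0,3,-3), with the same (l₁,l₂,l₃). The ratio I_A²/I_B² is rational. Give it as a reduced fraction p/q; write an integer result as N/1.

Same 1,3,4: normalisation and zero-m 3j drop out of the ratio.
A: Δ: 0! 2! 6! / 9! → 1/252; sum: t=0:+1/96 = 1/96; 3j²(1 3 4; -1 1 0) = Δ·Π!·Σ² = 1/42  (sign +1)
B: Δ: 0! 2! 6! / 9! → 1/252; sum: t=0:+1/720 = 1/720; 3j²(1 3 4; 0 3 -3) = Δ·Π!·Σ² = 1/36  (sign -1)
I_A²/I_B² = (1/42)/(1/36) = 6/7

6/7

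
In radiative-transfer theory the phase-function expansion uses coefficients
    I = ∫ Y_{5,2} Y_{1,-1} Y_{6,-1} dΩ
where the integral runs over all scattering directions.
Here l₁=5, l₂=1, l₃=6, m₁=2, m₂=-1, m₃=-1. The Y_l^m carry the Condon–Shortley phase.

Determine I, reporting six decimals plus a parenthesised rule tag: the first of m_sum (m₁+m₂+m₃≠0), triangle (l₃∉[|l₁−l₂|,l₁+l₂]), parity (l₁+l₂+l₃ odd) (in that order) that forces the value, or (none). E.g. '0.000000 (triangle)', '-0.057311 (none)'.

m-sum 0 ✓  L=12 even ✓  4≤6≤6 ✓
Π(2lᵢ+1) = 11×3×13 = 429
triangle coeff Δ(5,1,6) = 1/858
Σ_t [0,0]: t=0:+1/14400 = 1/14400
(3j)²=6/143 [(5 1 6; 0 0 0)], sign=+1
Σ_t [0,0]: t=0:+1/60480 = 1/60480
(3j)²=5/429 [(5 1 6; 2 -1 -1)], sign=-1
⇒ 4πI² = 30/143
I = (-1)√(30/143/(4π)) = -0.12920749
No selection rule forces the value: the integral is nonzero (none).

-0.129207 (none)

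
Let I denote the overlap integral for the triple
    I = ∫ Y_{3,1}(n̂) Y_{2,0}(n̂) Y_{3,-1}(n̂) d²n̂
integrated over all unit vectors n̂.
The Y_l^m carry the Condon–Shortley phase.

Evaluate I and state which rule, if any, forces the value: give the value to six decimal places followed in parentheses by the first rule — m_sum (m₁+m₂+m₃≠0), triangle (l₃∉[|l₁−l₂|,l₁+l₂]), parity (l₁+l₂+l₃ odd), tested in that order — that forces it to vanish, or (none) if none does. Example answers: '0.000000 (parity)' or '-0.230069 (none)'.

-0.126157 (none)

m-sum 0 ✓  L=8 even ✓  1≤3≤5 ✓
Π(2lᵢ+1) = 7×5×7 = 245
triangle coeff Δ(3,2,3) = 1/3780
Σ_t [0,2]: t=0:+1/24 t=1:−1/4 t=2:+1/24 = -1/6
(3j)²=4/105 [(3 2 3; 0 0 0)], sign=+1
Σ_t [0,2]: t=0:+1/16 t=1:−1/6 t=2:+1/96 = -3/32
(3j)²=3/140 [(3 2 3; 1 0 -1)], sign=-1
⇒ 4πI² = 1/5
I = (-1)√(1/5/(4π)) = -0.12615663
No selection rule forces the value: the integral is nonzero (none).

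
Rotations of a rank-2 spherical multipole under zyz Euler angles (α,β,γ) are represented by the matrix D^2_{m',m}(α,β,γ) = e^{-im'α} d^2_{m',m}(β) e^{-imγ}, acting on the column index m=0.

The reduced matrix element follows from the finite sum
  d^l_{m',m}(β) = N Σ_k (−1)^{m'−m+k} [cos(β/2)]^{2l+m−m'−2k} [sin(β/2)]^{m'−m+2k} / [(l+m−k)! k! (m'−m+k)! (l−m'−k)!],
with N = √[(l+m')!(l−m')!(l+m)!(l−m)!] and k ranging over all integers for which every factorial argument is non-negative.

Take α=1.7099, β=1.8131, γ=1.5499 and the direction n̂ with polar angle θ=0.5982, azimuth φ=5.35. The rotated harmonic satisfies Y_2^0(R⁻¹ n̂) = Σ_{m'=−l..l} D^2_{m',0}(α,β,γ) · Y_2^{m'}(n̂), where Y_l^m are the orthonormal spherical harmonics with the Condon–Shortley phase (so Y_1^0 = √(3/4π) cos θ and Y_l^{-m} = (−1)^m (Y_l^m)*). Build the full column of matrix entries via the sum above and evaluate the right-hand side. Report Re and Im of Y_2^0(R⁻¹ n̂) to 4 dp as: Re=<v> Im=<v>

Re=0.1201 Im=0.0000

Need the full column D^2_{m',0} for m'=−2..2 at α=1.7099, β=1.8131, γ=1.5499.
cos(β/2)=0.616466, sin(β/2)=0.787382
d^2_{-2,0}: single k=2 term ⇒ +0.577118;  D = -0.554927-0.158495i
d^2_{-1,0}: k∈[1..2] ⇒ +0.451843 -0.737124 = -0.285280;  D = +0.039556-0.282525i
d^2_{0,0}: k∈[0..2] ⇒ +0.144423 -0.942429 +0.384363 = -0.413643;  D = -0.413643+0.000000i
d^2_{1,0}: k∈[0..1] ⇒ -0.451843 +0.737124 = +0.285280;  D = -0.039556-0.282525i
d^2_{2,0}: single k=0 term ⇒ +0.577118;  D = -0.554927+0.158495i
Y_2^{m'}(θ=0.5982,φ=5.35) and Σ D·Y over m':
  (-0.5549-0.1585i)·(-0.0357+0.1172i)  (+0.0396-0.2825i)·(+0.2140+0.2889i)  (-0.4136+0.0000i)·(+0.3307+0.0000i)  (-0.0396-0.2825i)·(-0.2140+0.2889i)  (-0.5549+0.1585i)·(-0.0357-0.1172i)
Y_2^0(R⁻¹ n̂) = +0.120119+0.000000i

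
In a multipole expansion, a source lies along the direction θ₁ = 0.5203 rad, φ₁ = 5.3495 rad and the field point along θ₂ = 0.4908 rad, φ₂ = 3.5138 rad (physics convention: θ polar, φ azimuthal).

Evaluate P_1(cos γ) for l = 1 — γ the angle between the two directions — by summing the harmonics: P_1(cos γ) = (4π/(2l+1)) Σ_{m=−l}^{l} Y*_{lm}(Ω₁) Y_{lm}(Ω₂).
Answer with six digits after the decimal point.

Summing Y*_{l m}(θ₁,φ₁)·Y_{l m}(θ₂,φ₂) over m ∈ [−1, 1]; prefactor 4π/(2·1+1) = 4.188790:
  m=-1: (0.10218 - 0.13806j) × (-0.15169 + 0.05922j) = -0.00732 + 0.02699j  (running Σ = -0.00732 + 0.02699j)
  m=0: (0.42395 + 0.00000j) × (0.43093 + 0.00000j) = 0.18269 + 0.00000j  (running Σ = 0.17537 + 0.02699j)
  m=1: (-0.10218 - 0.13806j) × (0.15169 + 0.05922j) = -0.00732 - 0.02699j  (running Σ = 0.16804 + 0.00000j)
Σ over m = 0.16804 + 0.00000j; ×(4π/3) → 0.70390 + 0.00000j. Real part: 0.703899

0.703899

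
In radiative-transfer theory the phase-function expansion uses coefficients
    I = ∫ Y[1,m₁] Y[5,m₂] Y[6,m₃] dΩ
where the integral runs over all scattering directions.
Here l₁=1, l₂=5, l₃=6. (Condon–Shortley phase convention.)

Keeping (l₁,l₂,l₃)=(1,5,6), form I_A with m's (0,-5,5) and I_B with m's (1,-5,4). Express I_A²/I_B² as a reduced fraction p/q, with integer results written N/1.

Same 1,5,6: normalisation and zero-m 3j drop out of the ratio.
A: Δ: 0! 2! 10! / 13! → 1/858; sum: t=0:+1/3628800 = 1/3628800; 3j²(1 5 6; 0 -5 5) = Δ·Π!·Σ² = 1/78  (sign -1)
B: Δ: 0! 2! 10! / 13! → 1/858; sum: t=0:+1/7257600 = 1/7257600; 3j²(1 5 6; 1 -5 4) = Δ·Π!·Σ² = 1/858  (sign +1)
I_A²/I_B² = (1/78)/(1/858) = 11/1

11/1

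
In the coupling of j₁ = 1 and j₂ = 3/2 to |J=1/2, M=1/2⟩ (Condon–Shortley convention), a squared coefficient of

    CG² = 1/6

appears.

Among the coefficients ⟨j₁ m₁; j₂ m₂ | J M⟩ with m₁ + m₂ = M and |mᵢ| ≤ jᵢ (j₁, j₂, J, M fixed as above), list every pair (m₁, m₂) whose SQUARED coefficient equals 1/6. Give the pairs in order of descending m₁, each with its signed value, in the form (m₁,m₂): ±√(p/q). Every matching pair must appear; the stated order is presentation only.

(1,-1/2): +√(1/6)

Admissible pairs with m₁+m₂ = M = 1/2: (-1,3/2), (0,1/2), (1,-1/2)
  (m₁,m₂)=(1,-1/2): CG² = 1/6, CG = +√(1/6)   ← matches the target
  (m₁,m₂)=(0,1/2): CG² = 1/3, CG = −√(1/3)
  (m₁,m₂)=(-1,3/2): CG² = 1/2, CG = +√(1/2)
Pairs with CG² = 1/6: (1,-1/2): +√(1/6)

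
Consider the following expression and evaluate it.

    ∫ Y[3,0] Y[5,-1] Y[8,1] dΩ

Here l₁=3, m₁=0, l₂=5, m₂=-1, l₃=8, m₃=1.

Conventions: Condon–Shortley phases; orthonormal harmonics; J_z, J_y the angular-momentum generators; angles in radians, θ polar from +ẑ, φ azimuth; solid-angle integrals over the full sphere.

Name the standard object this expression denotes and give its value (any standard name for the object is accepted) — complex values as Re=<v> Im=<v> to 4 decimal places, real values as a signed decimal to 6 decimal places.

This is a Gaunt coefficient — the integral of a triple product of spherical harmonics over the sphere.
Rules hold: Σm=0, L=16 even, 2≤8≤8.
N = 7·11·17 = 1309
Δ = 0!·6!·10!/17! = 1/136136
Racah Σ t=0..0: t=0:+1/518400 = 1/518400
⇒ 3j(3 5 8; 0 0 0)² = 56/2431, sgn +1
Racah Σ t=0..0: t=0:+1/622080 = 1/622080
⇒ 3j(3 5 8; 0 -1 1)² = 105/4862, sgn -1
4πI² = N·(3j₀)²·(3jₘ)² = 20580/31603
I = -1·√(0.651204/4π) = -0.22764263

Gaunt coefficient, -0.227643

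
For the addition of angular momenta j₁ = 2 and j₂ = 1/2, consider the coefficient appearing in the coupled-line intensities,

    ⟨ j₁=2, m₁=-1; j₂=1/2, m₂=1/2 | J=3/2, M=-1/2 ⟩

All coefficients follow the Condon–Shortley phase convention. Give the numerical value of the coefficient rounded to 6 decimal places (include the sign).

−√(3/5) = -0.774597

triangle: 1!×3!×0!/5! = 6/120
(j±m)!: 1!×3!×1!×0!×1!×2! = 12
prefactor² = (2J+1)×Δ×N² = 12/5
  k=1: −1/(1!×0!×2!×0!×1!×0!) = -1/2
Σ = -1/2  ⇒  CG² = 12/5×(-1/2)² = 3/5
CG = −√(3/5) = -0.774597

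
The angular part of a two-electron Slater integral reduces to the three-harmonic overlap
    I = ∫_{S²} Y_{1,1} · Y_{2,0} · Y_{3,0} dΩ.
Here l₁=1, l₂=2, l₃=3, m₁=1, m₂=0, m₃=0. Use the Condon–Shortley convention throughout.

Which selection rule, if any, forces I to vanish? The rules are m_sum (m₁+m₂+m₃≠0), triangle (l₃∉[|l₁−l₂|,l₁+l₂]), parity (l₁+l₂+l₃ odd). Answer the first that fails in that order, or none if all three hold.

m_sum

azimuthal sum: 1 + 0 + 0 = 1  ✗
1 ≤ 3 ≤ 3 (triangle on l)
L = 1 + 2 + 3 = 6 (even)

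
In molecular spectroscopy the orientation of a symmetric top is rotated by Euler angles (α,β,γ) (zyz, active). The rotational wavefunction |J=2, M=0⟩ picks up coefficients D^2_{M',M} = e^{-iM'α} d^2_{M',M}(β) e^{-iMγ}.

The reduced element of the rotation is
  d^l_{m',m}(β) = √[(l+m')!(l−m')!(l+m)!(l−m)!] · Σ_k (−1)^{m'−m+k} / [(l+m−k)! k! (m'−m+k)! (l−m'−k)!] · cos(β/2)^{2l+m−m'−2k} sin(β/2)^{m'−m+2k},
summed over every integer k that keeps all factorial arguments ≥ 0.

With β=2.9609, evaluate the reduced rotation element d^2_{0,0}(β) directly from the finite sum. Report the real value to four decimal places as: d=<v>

d^2_{0,0}(β=2.9609) via the finite sum:
Half-angle: c=0.090223, s=0.995922. N=√(2·2·2·2)=4.000000
k: max(0,(0)−(0))=0 … min(2+(0),2−(0))=2
  k=0: (−1)^0·4.0000/(4)·0.0902^4·0.9959^0 = +0.000066
  k=1: (−1)^1·4.0000/(1)·0.0902^2·0.9959^2 = -0.032296
  k=2: (−1)^2·4.0000/(4)·0.0902^0·0.9959^4 = +0.983786
d^2_{0,0}(2.9609) = +0.000066 -0.032296 +0.983786 = +0.951556

d=0.9516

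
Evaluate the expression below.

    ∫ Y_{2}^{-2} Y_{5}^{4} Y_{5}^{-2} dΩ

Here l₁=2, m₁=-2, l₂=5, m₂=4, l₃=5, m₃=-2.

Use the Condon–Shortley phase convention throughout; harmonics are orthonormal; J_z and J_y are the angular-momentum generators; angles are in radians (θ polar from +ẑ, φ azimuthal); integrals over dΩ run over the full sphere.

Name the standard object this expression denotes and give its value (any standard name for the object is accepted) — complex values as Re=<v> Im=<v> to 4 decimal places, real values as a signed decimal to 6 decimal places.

This is a Gaunt coefficient — the integral of a triple product of spherical harmonics over the sphere.
Checks pass: Σm=0; 12 even; l₃=5∈[3,7].
(2·2+1)(2·5+1)(2·5+1) = 605
Δ: 2! 2! 8! / 13! → 1/38610
sum: t=0:+1/2880 t=1:−1/576 t=2:+1/2880 = -1/960
3j²(2 5 5; 0 0 0) = Δ·Π!·Σ² = 10/429  (sign +1)
sum: t=2:+1/20160 = 1/20160
3j²(2 5 5; -2 4 -2) = Δ·Π!·Σ² = 12/715  (sign -1)
combine: 4πI² = 605·10/429·12/715 = 40/169
take √, sign -1: I = -0.13724032

Gaunt coefficient, -0.137240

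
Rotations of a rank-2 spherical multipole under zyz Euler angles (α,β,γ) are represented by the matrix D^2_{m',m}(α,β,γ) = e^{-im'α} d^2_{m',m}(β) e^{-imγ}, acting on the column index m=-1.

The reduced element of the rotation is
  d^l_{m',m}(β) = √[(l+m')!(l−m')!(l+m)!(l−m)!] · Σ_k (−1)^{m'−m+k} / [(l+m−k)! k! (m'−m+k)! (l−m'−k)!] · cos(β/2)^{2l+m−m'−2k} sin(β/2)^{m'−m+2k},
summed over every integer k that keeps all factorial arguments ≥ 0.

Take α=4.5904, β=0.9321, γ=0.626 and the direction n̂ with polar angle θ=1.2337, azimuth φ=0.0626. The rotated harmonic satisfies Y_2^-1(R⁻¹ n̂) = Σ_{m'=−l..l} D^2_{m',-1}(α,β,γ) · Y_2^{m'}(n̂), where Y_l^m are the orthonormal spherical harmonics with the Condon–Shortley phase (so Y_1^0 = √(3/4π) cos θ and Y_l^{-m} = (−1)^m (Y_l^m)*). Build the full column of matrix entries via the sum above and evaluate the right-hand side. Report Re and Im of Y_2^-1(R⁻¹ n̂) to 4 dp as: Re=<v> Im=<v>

Need the full column D^2_{m',-1} for m'=−2..2 at α=4.5904, β=0.9321, γ=0.6260.
cos(β/2)=0.893350, sin(β/2)=0.449361
d^2_{-2,-1}: single k=1 term ⇒ +0.640753;  D = -0.594563-0.238871i
d^2_{-1,-1}: k∈[0..1] ⇒ +0.636923 -0.483455 = +0.153469;  D = +0.074116-0.134385i
d^2_{0,-1}: k∈[0..1] ⇒ -0.784759 +0.198556 = -0.586203;  D = -0.475046-0.343461i
d^2_{1,-1}: k∈[0..1] ⇒ +0.483455 -0.040774 = +0.442681;  D = -0.301096+0.324511i
d^2_{2,-1}: single k=0 term ⇒ -0.162121;  D = +0.104542+0.123911i
Y_2^{m'}(θ=1.2337,φ=0.0626) and Σ D·Y over m':
  (-0.5946-0.2389i)·(+0.3413-0.0430i)  (+0.0741-0.1344i)·(+0.2407-0.0151i)  (-0.4750-0.3435i)·(-0.2119+0.0000i)  (-0.3011+0.3245i)·(-0.2407-0.0151i)  (+0.1045+0.1239i)·(+0.3413+0.0430i)
Y_2^-1(R⁻¹ n̂) = +0.010983-0.043448i

Re=0.0110 Im=-0.0434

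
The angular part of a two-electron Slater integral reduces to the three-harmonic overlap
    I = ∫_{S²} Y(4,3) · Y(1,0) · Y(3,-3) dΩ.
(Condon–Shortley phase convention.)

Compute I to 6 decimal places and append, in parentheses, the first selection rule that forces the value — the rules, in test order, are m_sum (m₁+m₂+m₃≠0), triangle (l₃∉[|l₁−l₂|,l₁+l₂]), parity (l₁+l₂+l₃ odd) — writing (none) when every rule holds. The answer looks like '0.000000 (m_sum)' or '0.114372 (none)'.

-0.162868 (none)

Checks pass: Σm=0; 8 even; l₃=3∈[3,5].
(2·4+1)(2·1+1)(2·3+1) = 189
Δ: 2! 6! 0! / 9! → 1/252
sum: t=1:−1/36 = -1/36
3j²(4 1 3; 0 0 0) = Δ·Π!·Σ² = 4/63  (sign +1)
sum: t=1:−1/720 = -1/720
3j²(4 1 3; 3 0 -3) = Δ·Π!·Σ² = 1/36  (sign -1)
combine: 4πI² = 189·4/63·1/36 = 1/3
take √, sign -1: I = -0.16286750
No selection rule forces the value: the integral is nonzero (none).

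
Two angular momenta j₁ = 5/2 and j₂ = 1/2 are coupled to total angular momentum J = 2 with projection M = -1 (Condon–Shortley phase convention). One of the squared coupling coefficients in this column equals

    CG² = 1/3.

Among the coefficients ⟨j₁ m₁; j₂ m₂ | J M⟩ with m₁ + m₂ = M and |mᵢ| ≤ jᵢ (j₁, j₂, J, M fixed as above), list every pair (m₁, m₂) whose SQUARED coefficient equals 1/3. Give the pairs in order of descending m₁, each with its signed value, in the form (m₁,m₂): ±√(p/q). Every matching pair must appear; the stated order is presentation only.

(-1/2,-1/2): +√(1/3)

Admissible pairs with m₁+m₂ = M = -1: (-3/2,1/2), (-1/2,-1/2)
  (m₁,m₂)=(-1/2,-1/2): CG² = 1/3, CG = +√(1/3)   ← matches the target
  (m₁,m₂)=(-3/2,1/2): CG² = 2/3, CG = −√(2/3)
Pairs with CG² = 1/3: (-1/2,-1/2): +√(1/3)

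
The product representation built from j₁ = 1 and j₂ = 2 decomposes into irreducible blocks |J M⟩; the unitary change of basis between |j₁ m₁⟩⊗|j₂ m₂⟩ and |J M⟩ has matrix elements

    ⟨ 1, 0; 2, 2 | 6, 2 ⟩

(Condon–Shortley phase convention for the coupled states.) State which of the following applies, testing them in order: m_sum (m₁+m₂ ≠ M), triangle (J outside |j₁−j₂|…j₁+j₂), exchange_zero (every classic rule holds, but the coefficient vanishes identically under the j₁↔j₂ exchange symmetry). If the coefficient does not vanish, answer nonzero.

m-sum: m₁+m₂ = 0+2 = 2, M = 2  ✓
triangle: need |j₁−j₂| ≤ J ≤ j₁+j₂, i.e. J ∈ [1, 3]; J = 6 is outside ✗ ⇒ coefficient is 0

triangle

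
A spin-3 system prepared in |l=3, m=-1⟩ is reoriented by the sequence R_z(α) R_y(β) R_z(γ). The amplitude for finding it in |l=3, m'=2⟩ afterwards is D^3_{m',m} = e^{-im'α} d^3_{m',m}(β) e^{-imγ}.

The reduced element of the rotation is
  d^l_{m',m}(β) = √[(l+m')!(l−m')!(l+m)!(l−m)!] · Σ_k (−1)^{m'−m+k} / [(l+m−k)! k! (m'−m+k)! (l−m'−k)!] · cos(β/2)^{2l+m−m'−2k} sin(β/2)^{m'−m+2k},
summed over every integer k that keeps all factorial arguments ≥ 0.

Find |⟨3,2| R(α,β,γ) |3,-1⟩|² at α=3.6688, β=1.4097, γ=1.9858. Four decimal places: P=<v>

Split into d^3_{2,-1}(β=1.4097) × two z-phases.
With c≡cos(β/2)=0.761709 and s≡sin(β/2)=0.647920, N=[120·1·2·24]^{1/2}=75.894664
k∈{0,1} keeps every argument non-negative
  k=0: (−1)^3·75.8947/(12)·0.7617^3·0.6479^3 = -0.760256
  k=1: (−1)^4·75.8947/(24)·0.7617^1·0.6479^5 = +0.275039
d^3_{2,-1}(1.4097) = -0.760256 +0.275039 = -0.485217
|D^3_{2,-1}|² = |d^3_{2,-1}(β)|² = (-0.485217)² = 0.235436 (the z-rotation phases have unit modulus)

P=0.2354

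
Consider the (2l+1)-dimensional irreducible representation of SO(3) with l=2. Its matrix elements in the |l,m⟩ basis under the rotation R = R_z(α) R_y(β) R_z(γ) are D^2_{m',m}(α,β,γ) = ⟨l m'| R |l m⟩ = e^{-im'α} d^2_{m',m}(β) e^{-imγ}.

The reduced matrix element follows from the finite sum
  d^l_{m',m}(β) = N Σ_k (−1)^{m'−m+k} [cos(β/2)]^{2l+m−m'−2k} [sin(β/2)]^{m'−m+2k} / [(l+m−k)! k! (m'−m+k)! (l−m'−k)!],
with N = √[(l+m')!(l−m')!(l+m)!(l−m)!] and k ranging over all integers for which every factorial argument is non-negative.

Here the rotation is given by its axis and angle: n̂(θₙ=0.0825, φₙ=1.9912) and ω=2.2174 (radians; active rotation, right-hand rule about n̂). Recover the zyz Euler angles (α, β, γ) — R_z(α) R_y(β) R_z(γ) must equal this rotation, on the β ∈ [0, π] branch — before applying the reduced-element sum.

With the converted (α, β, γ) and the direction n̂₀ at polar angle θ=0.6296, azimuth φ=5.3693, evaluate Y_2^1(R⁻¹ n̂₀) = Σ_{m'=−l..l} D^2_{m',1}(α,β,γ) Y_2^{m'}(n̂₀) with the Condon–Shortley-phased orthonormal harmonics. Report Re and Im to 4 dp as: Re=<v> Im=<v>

Re=0.3834 Im=-0.0366

Axis–angle → zyz. n̂ = (sinθₙcosφₙ, sinθₙsinφₙ, cosθₙ) = (-0.033632, +0.075231, +0.996599), ω = 2.2174.
R = I cosω + sinω [n̂]ₓ + (1−cosω) n̂n̂ᵀ gives
  R = [-0.600667, -0.799475, +0.006332; +0.791365, -0.593410, +0.146989; -0.113756, +0.093303, +0.989118]
β = atan2(√(R₁₃²+R₂₃²), R₃₃) = 0.147661; α = atan2(R₂₃, R₁₃) mod 2π = 1.527743; γ = atan2(R₃₂, −R₃₁) mod 2π = 0.686935
Need the full column D^2_{m',1} for m'=−2..2 at α=1.5277, β=0.1477, γ=0.6869.
cos(β/2)=0.997276, sin(β/2)=0.073764
d^2_{-2,1}: single k=3 term ⇒ +0.000801;  D = -0.000573+0.000559i
d^2_{-1,1}: k∈[2..3] ⇒ +0.016234 -0.000030 = +0.016205;  D = +0.010806+0.012076i
d^2_{0,1}: k∈[1..2] ⇒ +0.179211 -0.000980 = +0.178230;  D = +0.137806-0.113028i
d^2_{1,1}: k∈[0..1] ⇒ +0.989147 -0.016234 = +0.972913;  D = -0.584044-0.778108i
d^2_{2,1}: single k=0 term ⇒ -0.146325;  D = +0.120699-0.082721i
Y_2^{m'}(θ=0.6296,φ=5.3693) and Σ D·Y over m':
  (-0.0006+0.0006i)·(-0.0340+0.1295i)  (+0.0108+0.0121i)·(+0.2245+0.2912i)  (+0.1378-0.1130i)·(+0.3027+0.0000i)  (-0.5840-0.7781i)·(-0.2245+0.2912i)  (+0.1207-0.0827i)·(-0.0340-0.1295i)
Y_2^1(R⁻¹ n̂) = +0.383437-0.036611i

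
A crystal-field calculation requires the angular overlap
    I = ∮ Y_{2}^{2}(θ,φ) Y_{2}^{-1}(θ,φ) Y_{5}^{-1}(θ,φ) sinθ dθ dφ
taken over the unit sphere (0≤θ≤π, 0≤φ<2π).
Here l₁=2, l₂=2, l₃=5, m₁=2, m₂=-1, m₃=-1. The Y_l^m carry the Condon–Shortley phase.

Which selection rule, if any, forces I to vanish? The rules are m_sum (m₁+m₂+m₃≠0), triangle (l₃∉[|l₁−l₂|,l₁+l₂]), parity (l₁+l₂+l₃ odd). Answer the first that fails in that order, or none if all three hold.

m₁+m₂+m₃ = 2 − 1 − 1 = 0  ✓
triangle: need |l₁−l₂| ≤ l₃ ≤ l₁+l₂ = [0,4]; l₃=5 is outside  ✗
parity: l₁+l₂+l₃ = 9 is odd

triangle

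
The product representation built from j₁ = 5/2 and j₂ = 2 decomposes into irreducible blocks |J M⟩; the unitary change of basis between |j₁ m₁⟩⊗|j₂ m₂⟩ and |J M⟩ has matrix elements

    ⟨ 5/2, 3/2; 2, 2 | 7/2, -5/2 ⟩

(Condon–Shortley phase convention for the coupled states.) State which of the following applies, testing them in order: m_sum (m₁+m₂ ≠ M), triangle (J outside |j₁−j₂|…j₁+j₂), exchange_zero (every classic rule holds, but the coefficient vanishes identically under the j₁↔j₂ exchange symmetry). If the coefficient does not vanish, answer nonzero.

m_sum

m-sum: m₁+m₂ = 3/2+2 = 7/2, M = -5/2  ✗ ⇒ coefficient is 0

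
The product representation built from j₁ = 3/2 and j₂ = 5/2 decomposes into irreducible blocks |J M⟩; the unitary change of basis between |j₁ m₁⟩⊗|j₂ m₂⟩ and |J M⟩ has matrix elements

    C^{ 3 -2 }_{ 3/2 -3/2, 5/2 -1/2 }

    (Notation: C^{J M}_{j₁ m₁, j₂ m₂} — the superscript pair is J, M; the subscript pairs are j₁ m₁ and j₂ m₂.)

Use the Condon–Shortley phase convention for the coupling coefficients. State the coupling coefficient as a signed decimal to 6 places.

-0.707107  (= −√(1/2))

√[7·1!2!4!/8! · 0!3!2!3!1!5!] = √(72)
  +(−1)^1/∏(1,0,2,1,0,3)! = -1/12  (running -1/12)
⟨..|..⟩ = √(72)·(-1/12) = -0.707107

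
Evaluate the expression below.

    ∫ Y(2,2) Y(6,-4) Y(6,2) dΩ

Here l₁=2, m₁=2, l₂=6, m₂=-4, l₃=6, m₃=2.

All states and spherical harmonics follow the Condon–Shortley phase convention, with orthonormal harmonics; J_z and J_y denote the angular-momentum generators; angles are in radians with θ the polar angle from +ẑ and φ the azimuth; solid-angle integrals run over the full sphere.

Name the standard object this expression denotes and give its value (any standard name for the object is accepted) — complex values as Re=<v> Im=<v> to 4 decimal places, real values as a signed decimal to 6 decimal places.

Gaunt coefficient, -0.153870

This is a Gaunt coefficient — the integral of a triple product of spherical harmonics over the sphere.
Checks pass: Σm=0; 14 even; l₃=6∈[4,8].
(2·2+1)(2·6+1)(2·6+1) = 845
Δ: 2! 2! 10! / 15! → 1/90090
sum: t=0:+1/69120 t=1:−1/14400 t=2:+1/69120 = -7/172800
3j²(2 6 6; 0 0 0) = Δ·Π!·Σ² = 14/715  (sign -1)
sum: t=0:+1/322560 = 1/322560
3j²(2 6 6; 2 -4 2) = Δ·Π!·Σ² = 18/1001  (sign +1)
combine: 4πI² = 845·14/715·18/1001 = 36/121
take √, sign -1: I = -0.15386989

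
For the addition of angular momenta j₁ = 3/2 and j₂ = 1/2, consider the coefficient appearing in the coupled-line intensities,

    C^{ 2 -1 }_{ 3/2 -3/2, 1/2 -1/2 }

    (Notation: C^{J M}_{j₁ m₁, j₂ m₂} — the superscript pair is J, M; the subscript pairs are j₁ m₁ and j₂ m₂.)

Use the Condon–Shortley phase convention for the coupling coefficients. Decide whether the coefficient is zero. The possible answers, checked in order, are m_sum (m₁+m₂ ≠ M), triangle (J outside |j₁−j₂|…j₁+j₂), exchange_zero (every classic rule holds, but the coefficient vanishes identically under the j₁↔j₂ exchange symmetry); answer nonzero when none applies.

m_sum

m-sum: m₁+m₂ = -3/2+(-1/2) = -2, M = -1  ✗ ⇒ coefficient is 0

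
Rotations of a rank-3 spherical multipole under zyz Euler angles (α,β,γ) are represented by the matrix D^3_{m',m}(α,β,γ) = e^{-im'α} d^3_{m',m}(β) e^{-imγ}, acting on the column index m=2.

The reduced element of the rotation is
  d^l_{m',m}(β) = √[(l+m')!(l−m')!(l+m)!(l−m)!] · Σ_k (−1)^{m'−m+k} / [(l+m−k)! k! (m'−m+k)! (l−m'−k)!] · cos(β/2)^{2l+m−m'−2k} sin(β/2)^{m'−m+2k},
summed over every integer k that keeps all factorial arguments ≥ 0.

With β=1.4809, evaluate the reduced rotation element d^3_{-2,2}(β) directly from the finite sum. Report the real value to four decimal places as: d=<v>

d^3_{-2,2}(β=1.4809) via the finite sum:
With c≡cos(β/2)=0.738165 and s≡sin(β/2)=0.674620, N=[1·120·120·1]^{1/2}=120.000000
The bounds max(0,m−m')=4 and min(l+m,l−m')=5 give 2 terms
  k=4: (−1)^0·120.0000/(24)·0.7382^2·0.6746^4 = +0.564305
  k=5: (−1)^1·120.0000/(120)·0.7382^0·0.6746^6 = -0.094266
d^3_{-2,2}(1.4809) = +0.564305 -0.094266 = +0.470039

d=0.4700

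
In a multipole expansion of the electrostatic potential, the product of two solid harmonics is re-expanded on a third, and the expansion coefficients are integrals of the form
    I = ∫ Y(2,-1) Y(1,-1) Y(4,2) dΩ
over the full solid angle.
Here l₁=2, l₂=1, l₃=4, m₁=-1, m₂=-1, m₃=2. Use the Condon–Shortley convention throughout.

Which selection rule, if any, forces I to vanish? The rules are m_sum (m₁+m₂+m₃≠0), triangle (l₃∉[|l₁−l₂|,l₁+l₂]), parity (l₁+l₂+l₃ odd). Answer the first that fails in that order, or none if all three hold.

triangle

azimuthal sum: -1 − 1 + 2 = 0  ✓
l₃ must lie in [1,3]; have l₃=4  ✗
L = 2 + 1 + 4 = 7 (odd)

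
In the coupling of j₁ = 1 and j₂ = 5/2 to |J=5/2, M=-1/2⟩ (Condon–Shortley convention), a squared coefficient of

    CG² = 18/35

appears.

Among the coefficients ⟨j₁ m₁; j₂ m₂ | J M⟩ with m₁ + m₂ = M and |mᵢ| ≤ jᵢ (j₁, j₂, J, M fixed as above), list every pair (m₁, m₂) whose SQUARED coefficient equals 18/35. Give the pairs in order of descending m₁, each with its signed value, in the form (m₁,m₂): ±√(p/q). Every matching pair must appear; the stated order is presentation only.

(-1,1/2): −√(18/35)

Admissible pairs with m₁+m₂ = M = -1/2: (-1,1/2), (0,-1/2), (1,-3/2)
  (m₁,m₂)=(1,-3/2): CG² = 16/35, CG = +√(16/35)
  (m₁,m₂)=(0,-1/2): CG² = 1/35, CG = +√(1/35)
  (m₁,m₂)=(-1,1/2): CG² = 18/35, CG = −√(18/35)   ← matches the target
Pairs with CG² = 18/35: (-1,1/2): −√(18/35)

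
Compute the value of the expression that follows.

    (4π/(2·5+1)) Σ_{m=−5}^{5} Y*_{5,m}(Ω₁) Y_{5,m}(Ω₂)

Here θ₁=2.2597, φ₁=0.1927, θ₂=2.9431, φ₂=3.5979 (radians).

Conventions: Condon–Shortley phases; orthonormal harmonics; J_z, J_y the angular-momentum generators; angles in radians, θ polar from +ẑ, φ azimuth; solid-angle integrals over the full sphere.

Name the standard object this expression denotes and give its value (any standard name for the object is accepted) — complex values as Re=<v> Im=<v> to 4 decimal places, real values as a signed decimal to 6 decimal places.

This sum is the spherical-harmonic addition theorem: it equals the Legendre polynomial P_l(cos γ) of the angle γ between the two directions.
Addition theorem: P_5(cos γ) = (4π/11) Σ_m Y*_{lm}(Ω₁) Y_{lm}(Ω₂), m = −5…5:
  [-5]  conj(Y_{5,-5})(Ω₁) = (0.072600, 0.104476) ; Y_{5,-5}(Ω₂) = (0.000090, 0.000105) ; Δ = (-0.000004, 0.000017)
  [-4]  conj(Y_{5,-4})(Ω₁) = (-0.237664, -0.230824) ; Y_{5,-4}(Ω₂) = (0.000548, 0.002106) ; Δ = (0.000356, -0.000627)
  [-3]  conj(Y_{5,-3})(Ω₁) = (0.351436, 0.229297) ; Y_{5,-3}(Ω₂) = (-0.004069, 0.019880) ; Δ = (-0.005988, 0.006054)
  [-2]  conj(Y_{5,-2})(Ω₁) = (-0.126303, -0.051240) ; Y_{5,-2}(Ω₂) = (-0.074427, 0.096259) ; Δ = (0.014333, -0.008344)
  [-1]  conj(Y_{5,-1})(Ω₁) = (-0.298028, -0.058152) ; Y_{5,-1}(Ω₂) = (-0.393633, 0.193218) ; Δ = (0.128550, -0.034694)
  [+0]  conj(Y_{5,0})(Ω₁) = (0.222986, -0.000000) ; Y_{5,0}(Ω₂) = (-0.678490, 0.000000) ; Δ = (-0.151294, 0.000000)
  [+1]  conj(Y_{5,1})(Ω₁) = (0.298028, -0.058152) ; Y_{5,1}(Ω₂) = (0.393633, 0.193218) ; Δ = (0.128550, 0.034694)
  [+2]  conj(Y_{5,2})(Ω₁) = (-0.126303, 0.051240) ; Y_{5,2}(Ω₂) = (-0.074427, -0.096259) ; Δ = (0.014333, 0.008344)
  [+3]  conj(Y_{5,3})(Ω₁) = (-0.351436, 0.229297) ; Y_{5,3}(Ω₂) = (0.004069, 0.019880) ; Δ = (-0.005988, -0.006054)
  [+4]  conj(Y_{5,4})(Ω₁) = (-0.237664, 0.230824) ; Y_{5,4}(Ω₂) = (0.000548, -0.002106) ; Δ = (0.000356, 0.000627)
  [+5]  conj(Y_{5,5})(Ω₁) = (-0.072600, 0.104476) ; Y_{5,5}(Ω₂) = (-0.000090, 0.000105) ; Δ = (-0.000004, -0.000017)
Accumulated sum (0.123197, -0.000000); after 4π/(2l+1) scaling, (0.140740, -0.000000) ⇒ P_5 = 0.140740

Legendre polynomial (addition theorem), +0.140740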